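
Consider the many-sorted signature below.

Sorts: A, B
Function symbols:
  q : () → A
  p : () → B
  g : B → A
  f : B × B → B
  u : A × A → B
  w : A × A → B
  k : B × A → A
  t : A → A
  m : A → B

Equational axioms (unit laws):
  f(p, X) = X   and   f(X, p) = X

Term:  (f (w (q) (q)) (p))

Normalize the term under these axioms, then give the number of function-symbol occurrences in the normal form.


1. (f (w (q) (q)) (p))  →  (w (q) (q))
normal form: (w (q) (q))

size = 3


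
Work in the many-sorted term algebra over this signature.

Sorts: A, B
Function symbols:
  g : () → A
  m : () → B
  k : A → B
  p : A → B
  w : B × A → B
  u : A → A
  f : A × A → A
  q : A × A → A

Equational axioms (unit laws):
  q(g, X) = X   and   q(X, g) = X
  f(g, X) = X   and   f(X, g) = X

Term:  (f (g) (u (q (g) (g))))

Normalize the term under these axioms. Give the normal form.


normal form = (u (g))

1. (f (g) (u (q (g) (g))))  →  (u (q (g) (g)))
2. (u (q (g) (g)))  →  (u (g))


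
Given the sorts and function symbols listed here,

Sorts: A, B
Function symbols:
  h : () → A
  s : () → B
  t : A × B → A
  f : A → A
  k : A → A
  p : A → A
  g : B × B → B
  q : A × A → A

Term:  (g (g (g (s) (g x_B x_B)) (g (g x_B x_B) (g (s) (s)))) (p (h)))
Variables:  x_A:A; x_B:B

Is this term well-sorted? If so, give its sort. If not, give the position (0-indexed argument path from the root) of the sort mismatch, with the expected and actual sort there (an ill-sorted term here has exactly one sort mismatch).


ill-sorted at position [1]: expected B, got A

      (s) : B
        x_B : B
        x_B : B
      (g x_B x_B) : B
    (g (s) (g x_B x_B)) : B
        x_B : B
        x_B : B
      (g x_B x_B) : B
        (s) : B
        (s) : B
      (g (s) (s)) : B
    (g (g x_B x_B) (g (s) (s))) : B
  (g (g (s) (g x_B x_B)) (g (g x_B x_B) (g (s) (s)))) : B
    (h) : A
  (p (h)) : A
(g (g (g (s) (g x_B x_B)) (g (g x_B x_B) (g (s) (s)))) (p (h))) : ✗ arg 1 at [1] has sort A, expected B


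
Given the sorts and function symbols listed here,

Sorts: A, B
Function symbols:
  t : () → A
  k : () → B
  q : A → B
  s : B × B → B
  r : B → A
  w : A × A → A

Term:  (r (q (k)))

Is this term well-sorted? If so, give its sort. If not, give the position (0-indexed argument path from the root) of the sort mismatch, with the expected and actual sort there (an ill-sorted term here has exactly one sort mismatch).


ill-sorted at position [0, 0]: expected A, got B

    (k) : B
  (q (k)) : ✗ arg 0 at [0, 0] has sort B, expected A


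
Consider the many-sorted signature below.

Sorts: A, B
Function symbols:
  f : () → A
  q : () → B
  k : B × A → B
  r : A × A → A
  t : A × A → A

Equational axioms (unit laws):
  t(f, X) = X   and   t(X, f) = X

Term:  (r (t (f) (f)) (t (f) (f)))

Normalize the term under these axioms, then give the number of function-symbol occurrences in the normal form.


size = 3

1. (r (t (f) (f)) (t (f) (f)))  →  (r (f) (t (f) (f)))
2. (r (f) (t (f) (f)))  →  (r (f) (f))
normal form: (r (f) (f))


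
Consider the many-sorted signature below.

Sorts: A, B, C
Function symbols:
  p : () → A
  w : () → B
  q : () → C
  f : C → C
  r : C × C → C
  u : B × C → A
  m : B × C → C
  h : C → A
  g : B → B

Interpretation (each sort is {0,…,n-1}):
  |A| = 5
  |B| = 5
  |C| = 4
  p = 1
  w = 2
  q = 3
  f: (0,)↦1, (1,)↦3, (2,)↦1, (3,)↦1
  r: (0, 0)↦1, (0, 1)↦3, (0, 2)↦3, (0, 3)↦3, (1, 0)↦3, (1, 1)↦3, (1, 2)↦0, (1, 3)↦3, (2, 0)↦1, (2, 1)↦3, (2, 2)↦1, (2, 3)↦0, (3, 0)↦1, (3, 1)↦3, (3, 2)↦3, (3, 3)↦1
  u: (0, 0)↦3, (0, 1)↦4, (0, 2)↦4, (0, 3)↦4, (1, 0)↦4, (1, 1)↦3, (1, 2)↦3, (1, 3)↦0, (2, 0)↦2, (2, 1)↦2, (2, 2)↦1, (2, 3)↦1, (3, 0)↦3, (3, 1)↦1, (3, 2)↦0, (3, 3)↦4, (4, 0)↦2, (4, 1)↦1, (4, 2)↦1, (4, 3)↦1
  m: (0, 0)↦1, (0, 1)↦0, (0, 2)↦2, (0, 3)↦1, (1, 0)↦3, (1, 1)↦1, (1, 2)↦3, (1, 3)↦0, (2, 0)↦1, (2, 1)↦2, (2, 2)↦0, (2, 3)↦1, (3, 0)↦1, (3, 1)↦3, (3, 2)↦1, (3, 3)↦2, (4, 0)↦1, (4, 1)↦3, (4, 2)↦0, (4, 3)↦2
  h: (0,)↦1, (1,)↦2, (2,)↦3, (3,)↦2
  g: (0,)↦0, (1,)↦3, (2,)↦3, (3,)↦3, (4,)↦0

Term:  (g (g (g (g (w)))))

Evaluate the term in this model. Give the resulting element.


value = 3

  w = 2
  (g (w)) = g(2,) = 3
  (g (g (w))) = g(3,) = 3
  (g (g (g (w)))) = g(3,) = 3
  (g (g (g (g (w))))) = g(3,) = 3


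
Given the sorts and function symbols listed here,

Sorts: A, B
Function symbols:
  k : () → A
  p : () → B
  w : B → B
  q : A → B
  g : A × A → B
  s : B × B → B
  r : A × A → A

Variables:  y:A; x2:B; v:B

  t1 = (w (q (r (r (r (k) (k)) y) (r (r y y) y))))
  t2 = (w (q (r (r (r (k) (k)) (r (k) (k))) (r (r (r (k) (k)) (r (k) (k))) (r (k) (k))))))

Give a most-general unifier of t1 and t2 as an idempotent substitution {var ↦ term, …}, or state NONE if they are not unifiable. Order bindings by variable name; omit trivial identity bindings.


{y ↦ (r (k) (k))}


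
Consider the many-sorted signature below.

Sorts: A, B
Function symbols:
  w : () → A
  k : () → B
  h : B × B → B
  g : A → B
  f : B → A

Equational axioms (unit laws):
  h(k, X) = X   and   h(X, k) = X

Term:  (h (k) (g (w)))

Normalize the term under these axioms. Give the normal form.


1. (h (k) (g (w)))  →  (g (w))

normal form = (g (w))


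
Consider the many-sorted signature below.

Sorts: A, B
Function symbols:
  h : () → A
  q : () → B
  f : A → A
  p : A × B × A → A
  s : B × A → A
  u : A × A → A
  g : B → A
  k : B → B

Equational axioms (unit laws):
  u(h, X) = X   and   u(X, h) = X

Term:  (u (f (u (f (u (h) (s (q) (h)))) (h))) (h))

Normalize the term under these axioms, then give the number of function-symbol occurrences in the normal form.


1. (u (f (u (f (u (h) (s (q) (h)))) (h))) (h))  →  (f (u (f (u (h) (s (q) (h)))) (h)))
2. (f (u (f (u (h) (s (q) (h)))) (h)))  →  (f (f (u (h) (s (q) (h)))))
3. (f (f (u (h) (s (q) (h)))))  →  (f (f (s (q) (h))))
normal form: (f (f (s (q) (h))))

size = 5


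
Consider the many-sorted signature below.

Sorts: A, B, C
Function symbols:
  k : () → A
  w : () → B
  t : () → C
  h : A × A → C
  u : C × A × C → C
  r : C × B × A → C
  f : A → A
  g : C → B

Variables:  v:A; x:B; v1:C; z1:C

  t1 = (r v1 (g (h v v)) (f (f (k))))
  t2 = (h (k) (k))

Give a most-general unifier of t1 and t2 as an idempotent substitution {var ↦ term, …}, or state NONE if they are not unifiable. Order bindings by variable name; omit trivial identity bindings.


NONE (not unifiable)

head clash or occurs-check failure — not unifiable


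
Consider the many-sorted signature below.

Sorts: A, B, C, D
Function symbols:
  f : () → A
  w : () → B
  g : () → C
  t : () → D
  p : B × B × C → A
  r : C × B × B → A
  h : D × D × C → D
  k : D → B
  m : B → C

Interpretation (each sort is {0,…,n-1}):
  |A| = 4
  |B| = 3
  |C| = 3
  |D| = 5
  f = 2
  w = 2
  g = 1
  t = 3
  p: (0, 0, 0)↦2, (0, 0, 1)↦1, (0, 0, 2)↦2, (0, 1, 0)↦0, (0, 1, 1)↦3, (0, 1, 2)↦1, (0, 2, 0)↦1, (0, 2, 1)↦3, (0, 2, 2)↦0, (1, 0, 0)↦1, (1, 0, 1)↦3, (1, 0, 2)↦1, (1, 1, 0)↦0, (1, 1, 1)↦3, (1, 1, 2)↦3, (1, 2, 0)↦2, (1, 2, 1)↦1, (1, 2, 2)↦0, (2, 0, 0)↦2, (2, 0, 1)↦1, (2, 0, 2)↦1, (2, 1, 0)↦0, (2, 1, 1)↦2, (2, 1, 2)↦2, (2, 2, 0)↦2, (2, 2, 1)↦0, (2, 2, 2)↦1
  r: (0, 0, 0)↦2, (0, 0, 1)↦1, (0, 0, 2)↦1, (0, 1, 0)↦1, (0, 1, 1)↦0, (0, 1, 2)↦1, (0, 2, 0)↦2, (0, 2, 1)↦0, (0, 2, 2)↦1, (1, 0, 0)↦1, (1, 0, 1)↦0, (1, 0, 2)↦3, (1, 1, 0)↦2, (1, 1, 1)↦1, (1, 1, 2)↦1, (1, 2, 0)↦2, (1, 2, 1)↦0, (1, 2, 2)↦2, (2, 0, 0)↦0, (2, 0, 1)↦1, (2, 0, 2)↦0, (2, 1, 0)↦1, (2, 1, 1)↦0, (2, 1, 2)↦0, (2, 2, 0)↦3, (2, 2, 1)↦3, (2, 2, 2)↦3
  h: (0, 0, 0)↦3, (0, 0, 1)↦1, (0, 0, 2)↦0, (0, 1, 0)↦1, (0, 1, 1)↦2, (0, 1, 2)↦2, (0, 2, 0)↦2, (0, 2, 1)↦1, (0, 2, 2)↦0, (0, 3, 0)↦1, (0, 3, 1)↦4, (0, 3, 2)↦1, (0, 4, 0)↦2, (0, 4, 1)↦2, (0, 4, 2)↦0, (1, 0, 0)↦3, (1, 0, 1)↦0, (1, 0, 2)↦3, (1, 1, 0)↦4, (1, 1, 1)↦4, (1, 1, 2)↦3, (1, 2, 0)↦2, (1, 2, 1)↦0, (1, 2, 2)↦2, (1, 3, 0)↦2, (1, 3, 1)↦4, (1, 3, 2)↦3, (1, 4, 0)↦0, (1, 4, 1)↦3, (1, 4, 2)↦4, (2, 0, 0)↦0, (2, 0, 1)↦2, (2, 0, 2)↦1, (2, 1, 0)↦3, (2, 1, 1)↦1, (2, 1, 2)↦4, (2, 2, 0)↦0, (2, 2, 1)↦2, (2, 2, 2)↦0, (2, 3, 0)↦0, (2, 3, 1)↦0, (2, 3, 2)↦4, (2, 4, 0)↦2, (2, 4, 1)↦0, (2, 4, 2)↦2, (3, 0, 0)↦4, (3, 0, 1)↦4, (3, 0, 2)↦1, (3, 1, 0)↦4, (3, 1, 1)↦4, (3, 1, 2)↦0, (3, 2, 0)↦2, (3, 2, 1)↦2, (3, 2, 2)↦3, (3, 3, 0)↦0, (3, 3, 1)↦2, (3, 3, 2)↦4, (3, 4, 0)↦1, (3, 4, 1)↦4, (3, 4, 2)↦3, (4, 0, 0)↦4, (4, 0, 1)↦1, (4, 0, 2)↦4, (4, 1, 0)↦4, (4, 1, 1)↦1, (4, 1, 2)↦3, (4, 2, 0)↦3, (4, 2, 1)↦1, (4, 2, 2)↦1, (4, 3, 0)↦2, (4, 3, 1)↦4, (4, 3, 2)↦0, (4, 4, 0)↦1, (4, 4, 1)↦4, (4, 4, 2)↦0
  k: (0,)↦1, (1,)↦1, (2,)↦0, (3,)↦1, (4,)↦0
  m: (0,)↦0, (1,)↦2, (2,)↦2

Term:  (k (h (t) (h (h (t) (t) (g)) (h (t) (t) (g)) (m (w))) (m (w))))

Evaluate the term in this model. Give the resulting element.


  t = 3
  t = 3
  t = 3
  g = 1
  (h (t) (t) (g)) = h(3, 3, 1) = 2
  t = 3
  t = 3
  g = 1
  (h (t) (t) (g)) = h(3, 3, 1) = 2
  w = 2
  (m (w)) = m(2,) = 2
  (h (h (t) (t) (g)) (h (t) (t) (g)) (m (w))) = h(2, 2, 2) = 0
  w = 2
  (m (w)) = m(2,) = 2
  (h (t) (h (h (t) (t) (g)) (h (t) (t) (g)) (m (w))) (m (w))) = h(3, 0, 2) = 1
  (k (h (t) (h (h (t) (t) (g)) (h (t) (t) (g)) (m (w))) (m (w)))) = k(1,) = 1

value = 1


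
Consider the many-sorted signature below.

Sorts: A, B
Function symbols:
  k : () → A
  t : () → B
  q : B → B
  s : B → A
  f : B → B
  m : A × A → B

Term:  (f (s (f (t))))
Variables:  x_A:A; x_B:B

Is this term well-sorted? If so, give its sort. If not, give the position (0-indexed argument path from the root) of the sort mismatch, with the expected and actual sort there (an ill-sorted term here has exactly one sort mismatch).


      (t) : B
    (f (t)) : B
  (s (f (t))) : A
(f (s (f (t)))) : ✗ arg 0 at [0] has sort A, expected B

ill-sorted at position [0]: expected B, got A


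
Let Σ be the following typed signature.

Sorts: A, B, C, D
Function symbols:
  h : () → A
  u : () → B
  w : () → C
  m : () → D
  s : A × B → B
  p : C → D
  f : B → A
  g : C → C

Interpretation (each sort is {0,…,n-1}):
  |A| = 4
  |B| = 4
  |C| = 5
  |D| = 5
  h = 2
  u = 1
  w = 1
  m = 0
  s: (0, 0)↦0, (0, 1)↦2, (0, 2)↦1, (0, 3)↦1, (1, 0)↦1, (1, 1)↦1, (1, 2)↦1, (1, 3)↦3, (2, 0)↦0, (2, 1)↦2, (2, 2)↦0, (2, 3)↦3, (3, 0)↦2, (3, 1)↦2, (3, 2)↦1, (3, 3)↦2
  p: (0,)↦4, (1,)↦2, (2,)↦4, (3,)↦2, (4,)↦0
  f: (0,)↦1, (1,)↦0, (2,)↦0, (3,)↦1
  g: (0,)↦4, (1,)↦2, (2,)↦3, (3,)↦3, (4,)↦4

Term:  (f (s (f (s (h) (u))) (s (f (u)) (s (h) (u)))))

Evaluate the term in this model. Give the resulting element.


  h = 2
  u = 1
  (s (h) (u)) = s(2, 1) = 2
  (f (s (h) (u))) = f(2,) = 0
  u = 1
  (f (u)) = f(1,) = 0
  h = 2
  u = 1
  (s (h) (u)) = s(2, 1) = 2
  (s (f (u)) (s (h) (u))) = s(0, 2) = 1
  (s (f (s (h) (u))) (s (f (u)) (s (h) (u)))) = s(0, 1) = 2
  (f (s (f (s (h) (u))) (s (f (u)) (s (h) (u))))) = f(2,) = 0

value = 0


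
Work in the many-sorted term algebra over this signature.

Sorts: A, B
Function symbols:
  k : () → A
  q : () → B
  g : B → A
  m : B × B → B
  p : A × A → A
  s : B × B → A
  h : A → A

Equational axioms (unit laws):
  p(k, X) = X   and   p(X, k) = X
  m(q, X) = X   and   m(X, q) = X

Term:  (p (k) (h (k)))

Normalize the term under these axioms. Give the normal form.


normal form = (h (k))

1. (p (k) (h (k)))  →  (h (k))


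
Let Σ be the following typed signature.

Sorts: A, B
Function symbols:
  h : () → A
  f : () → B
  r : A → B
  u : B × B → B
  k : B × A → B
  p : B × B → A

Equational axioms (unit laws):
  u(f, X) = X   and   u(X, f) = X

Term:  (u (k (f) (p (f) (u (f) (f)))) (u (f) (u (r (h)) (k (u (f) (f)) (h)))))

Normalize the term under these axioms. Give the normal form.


normal form = (u (k (f) (p (f) (f))) (u (r (h)) (k (f) (h))))

1. (u (k (f) (p (f) (u (f) (f)))) (u (f) (u (r (h)) (k (u (f) (f)) (h)))))  →  (u (k (f) (p (f) (f))) (u (f) (u (r (h)) (k (u (f) (f)) (h)))))
2. (u (k (f) (p (f) (f))) (u (f) (u (r (h)) (k (u (f) (f)) (h)))))  →  (u (k (f) (p (f) (f))) (u (r (h)) (k (u (f) (f)) (h))))
3. (u (k (f) (p (f) (f))) (u (r (h)) (k (u (f) (f)) (h))))  →  (u (k (f) (p (f) (f))) (u (r (h)) (k (f) (h))))


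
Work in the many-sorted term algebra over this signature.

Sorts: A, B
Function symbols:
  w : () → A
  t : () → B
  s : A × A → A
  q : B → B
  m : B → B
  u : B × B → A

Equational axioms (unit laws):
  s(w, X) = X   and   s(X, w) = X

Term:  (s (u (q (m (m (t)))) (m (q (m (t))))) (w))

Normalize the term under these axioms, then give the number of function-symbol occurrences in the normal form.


size = 9

1. (s (u (q (m (m (t)))) (m (q (m (t))))) (w))  →  (u (q (m (m (t)))) (m (q (m (t)))))
normal form: (u (q (m (m (t)))) (m (q (m (t)))))


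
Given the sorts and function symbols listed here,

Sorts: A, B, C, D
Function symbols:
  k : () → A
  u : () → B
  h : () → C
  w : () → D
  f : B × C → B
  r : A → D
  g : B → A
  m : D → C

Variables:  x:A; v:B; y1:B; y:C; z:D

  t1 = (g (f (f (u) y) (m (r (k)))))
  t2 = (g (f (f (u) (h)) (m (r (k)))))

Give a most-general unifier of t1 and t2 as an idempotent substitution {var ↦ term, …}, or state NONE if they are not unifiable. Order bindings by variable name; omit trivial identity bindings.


{y ↦ (h)}


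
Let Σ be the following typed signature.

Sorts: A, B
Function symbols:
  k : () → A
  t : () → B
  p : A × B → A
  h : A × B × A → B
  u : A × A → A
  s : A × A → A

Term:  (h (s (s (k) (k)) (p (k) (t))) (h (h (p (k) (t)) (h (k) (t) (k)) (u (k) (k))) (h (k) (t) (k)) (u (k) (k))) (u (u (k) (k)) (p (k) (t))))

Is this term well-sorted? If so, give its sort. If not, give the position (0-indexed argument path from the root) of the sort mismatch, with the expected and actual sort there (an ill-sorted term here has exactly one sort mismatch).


      (k) : A
      (k) : A
    (s (k) (k)) : A
      (k) : A
      (t) : B
    (p (k) (t)) : A
  (s (s (k) (k)) (p (k) (t))) : A
        (k) : A
        (t) : B
      (p (k) (t)) : A
        (k) : A
        (t) : B
        (k) : A
      (h (k) (t) (k)) : B
        (k) : A
        (k) : A
      (u (k) (k)) : A
    (h (p (k) (t)) (h (k) (t) (k)) (u (k) (k))) : B
      (k) : A
      (t) : B
      (k) : A
    (h (k) (t) (k)) : B
      (k) : A
      (k) : A
    (u (k) (k)) : A
  (h (h (p (k) (t)) (h (k) (t) (k)) (u (k) (k))) (h (k) (t) (k)) (u (k) (k))) : ✗ arg 0 at [1, 0] has sort B, expected A
      (k) : A
      (k) : A
    (u (k) (k)) : A
      (k) : A
      (t) : B
    (p (k) (t)) : A
  (u (u (k) (k)) (p (k) (t))) : A

ill-sorted at position [1, 0]: expected A, got B


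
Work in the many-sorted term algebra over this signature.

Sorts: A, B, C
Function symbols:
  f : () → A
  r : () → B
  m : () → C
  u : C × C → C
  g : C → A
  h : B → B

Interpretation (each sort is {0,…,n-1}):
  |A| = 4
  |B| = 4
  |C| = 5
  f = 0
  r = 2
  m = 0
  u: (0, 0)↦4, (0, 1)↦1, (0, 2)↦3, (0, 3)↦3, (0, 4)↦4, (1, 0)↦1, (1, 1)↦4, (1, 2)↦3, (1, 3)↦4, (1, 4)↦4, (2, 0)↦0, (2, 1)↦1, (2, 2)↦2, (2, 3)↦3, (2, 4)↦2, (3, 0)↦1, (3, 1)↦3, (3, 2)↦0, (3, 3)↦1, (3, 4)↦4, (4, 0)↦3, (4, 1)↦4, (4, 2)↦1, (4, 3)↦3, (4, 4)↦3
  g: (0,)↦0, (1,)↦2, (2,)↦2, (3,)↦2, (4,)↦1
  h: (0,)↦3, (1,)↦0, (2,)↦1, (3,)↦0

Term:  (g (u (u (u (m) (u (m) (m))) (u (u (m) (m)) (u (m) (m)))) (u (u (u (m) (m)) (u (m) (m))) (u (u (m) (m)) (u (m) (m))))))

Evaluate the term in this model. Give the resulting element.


  m = 0
  m = 0
  m = 0
  (u (m) (m)) = u(0, 0) = 4
  (u (m) (u (m) (m))) = u(0, 4) = 4
  m = 0
  m = 0
  (u (m) (m)) = u(0, 0) = 4
  m = 0
  m = 0
  (u (m) (m)) = u(0, 0) = 4
  (u (u (m) (m)) (u (m) (m))) = u(4, 4) = 3
  (u (u (m) (u (m) (m))) (u (u (m) (m)) (u (m) (m)))) = u(4, 3) = 3
  m = 0
  m = 0
  (u (m) (m)) = u(0, 0) = 4
  m = 0
  m = 0
  (u (m) (m)) = u(0, 0) = 4
  (u (u (m) (m)) (u (m) (m))) = u(4, 4) = 3
  m = 0
  m = 0
  (u (m) (m)) = u(0, 0) = 4
  m = 0
  m = 0
  (u (m) (m)) = u(0, 0) = 4
  (u (u (m) (m)) (u (m) (m))) = u(4, 4) = 3
  (u (u (u (m) (m)) (u (m) (m))) (u (u (m) (m)) (u (m) (m)))) = u(3, 3) = 1
  (u (u (u (m) (u (m) (m))) (u (u (m) (m)) (u (m) (m)))) (u (u (u (m) (m)) (u (m) (m))) (u (u (m) (m)) (u (m) (m))))) = u(3, 1) = 3
  (g (u (u (u (m) (u (m) (m))) (u (u (m) (m)) (u (m) (m)))) (u (u (u (m) (m)) (u (m) (m))) (u (u (m) (m)) (u (m) (m)))))) = g(3,) = 2

value = 2


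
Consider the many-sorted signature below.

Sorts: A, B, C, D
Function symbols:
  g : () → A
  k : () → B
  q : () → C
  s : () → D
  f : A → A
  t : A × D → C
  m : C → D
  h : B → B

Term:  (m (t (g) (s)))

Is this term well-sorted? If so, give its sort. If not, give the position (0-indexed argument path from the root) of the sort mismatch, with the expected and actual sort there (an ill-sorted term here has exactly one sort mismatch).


    (g) : A
    (s) : D
  (t (g) (s)) : C
(m (t (g) (s))) : D

well-sorted; sort = D


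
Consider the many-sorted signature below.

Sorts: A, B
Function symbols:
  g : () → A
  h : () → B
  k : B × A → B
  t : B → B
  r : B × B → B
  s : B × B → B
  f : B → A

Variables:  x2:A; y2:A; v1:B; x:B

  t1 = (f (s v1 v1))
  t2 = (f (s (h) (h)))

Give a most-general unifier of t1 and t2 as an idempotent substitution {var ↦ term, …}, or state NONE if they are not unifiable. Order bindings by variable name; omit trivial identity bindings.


{v1 ↦ (h)}


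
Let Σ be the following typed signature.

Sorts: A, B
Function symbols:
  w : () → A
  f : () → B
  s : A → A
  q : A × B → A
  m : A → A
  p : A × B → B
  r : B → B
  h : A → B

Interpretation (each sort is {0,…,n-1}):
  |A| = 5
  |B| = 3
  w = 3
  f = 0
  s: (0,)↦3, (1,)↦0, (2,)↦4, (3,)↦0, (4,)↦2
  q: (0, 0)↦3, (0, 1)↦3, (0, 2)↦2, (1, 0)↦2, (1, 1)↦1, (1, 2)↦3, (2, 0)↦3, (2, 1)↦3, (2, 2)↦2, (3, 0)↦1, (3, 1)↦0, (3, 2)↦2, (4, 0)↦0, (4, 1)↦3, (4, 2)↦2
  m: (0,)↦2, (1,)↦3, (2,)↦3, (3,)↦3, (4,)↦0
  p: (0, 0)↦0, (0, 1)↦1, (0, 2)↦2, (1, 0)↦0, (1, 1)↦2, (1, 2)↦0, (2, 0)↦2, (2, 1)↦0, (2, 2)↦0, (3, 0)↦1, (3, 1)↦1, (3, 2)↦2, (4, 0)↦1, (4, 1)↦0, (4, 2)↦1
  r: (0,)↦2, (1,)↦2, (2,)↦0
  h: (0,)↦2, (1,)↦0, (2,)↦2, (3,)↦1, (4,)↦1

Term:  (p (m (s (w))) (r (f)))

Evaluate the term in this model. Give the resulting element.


value = 0

  w = 3
  (s (w)) = s(3,) = 0
  (m (s (w))) = m(0,) = 2
  f = 0
  (r (f)) = r(0,) = 2
  (p (m (s (w))) (r (f))) = p(2, 2) = 0


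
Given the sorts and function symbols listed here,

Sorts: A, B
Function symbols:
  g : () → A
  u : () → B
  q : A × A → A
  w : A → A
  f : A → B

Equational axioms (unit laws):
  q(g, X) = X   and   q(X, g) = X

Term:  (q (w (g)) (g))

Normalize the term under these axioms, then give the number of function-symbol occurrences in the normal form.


1. (q (w (g)) (g))  →  (w (g))
normal form: (w (g))

size = 2


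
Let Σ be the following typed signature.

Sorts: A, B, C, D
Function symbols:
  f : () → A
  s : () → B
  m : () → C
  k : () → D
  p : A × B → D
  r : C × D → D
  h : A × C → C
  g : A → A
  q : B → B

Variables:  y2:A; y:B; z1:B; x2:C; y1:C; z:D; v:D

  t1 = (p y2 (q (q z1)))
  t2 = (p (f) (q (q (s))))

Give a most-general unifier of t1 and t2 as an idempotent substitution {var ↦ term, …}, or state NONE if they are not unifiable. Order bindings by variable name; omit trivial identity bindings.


{y2 ↦ (f), z1 ↦ (s)}


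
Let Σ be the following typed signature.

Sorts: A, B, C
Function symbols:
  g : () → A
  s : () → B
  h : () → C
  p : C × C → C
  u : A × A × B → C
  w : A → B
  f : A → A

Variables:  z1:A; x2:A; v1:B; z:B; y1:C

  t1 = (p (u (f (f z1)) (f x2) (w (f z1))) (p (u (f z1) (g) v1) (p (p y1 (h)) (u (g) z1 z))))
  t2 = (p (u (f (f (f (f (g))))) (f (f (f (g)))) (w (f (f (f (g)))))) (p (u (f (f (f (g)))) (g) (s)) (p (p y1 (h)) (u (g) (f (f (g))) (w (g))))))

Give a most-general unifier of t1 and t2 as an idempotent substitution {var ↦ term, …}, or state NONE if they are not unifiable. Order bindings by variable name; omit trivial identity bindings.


{v1 ↦ (s), x2 ↦ (f (f (g))), z ↦ (w (g)), z1 ↦ (f (f (g)))}


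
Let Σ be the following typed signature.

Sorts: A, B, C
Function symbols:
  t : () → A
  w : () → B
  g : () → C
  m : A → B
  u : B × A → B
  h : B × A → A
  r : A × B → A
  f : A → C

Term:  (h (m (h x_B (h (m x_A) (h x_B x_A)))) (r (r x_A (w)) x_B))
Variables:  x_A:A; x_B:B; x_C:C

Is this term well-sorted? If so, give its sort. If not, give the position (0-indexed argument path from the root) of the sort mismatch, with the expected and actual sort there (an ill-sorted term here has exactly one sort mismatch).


well-sorted; sort = A

      x_B : B
          x_A : A
        (m x_A) : B
          x_B : B
          x_A : A
        (h x_B x_A) : A
      (h (m x_A) (h x_B x_A)) : A
    (h x_B (h (m x_A) (h x_B x_A))) : A
  (m (h x_B (h (m x_A) (h x_B x_A)))) : B
      x_A : A
      (w) : B
    (r x_A (w)) : A
    x_B : B
  (r (r x_A (w)) x_B) : A
(h (m (h x_B (h (m x_A) (h x_B x_A)))) (r (r x_A (w)) x_B)) : A


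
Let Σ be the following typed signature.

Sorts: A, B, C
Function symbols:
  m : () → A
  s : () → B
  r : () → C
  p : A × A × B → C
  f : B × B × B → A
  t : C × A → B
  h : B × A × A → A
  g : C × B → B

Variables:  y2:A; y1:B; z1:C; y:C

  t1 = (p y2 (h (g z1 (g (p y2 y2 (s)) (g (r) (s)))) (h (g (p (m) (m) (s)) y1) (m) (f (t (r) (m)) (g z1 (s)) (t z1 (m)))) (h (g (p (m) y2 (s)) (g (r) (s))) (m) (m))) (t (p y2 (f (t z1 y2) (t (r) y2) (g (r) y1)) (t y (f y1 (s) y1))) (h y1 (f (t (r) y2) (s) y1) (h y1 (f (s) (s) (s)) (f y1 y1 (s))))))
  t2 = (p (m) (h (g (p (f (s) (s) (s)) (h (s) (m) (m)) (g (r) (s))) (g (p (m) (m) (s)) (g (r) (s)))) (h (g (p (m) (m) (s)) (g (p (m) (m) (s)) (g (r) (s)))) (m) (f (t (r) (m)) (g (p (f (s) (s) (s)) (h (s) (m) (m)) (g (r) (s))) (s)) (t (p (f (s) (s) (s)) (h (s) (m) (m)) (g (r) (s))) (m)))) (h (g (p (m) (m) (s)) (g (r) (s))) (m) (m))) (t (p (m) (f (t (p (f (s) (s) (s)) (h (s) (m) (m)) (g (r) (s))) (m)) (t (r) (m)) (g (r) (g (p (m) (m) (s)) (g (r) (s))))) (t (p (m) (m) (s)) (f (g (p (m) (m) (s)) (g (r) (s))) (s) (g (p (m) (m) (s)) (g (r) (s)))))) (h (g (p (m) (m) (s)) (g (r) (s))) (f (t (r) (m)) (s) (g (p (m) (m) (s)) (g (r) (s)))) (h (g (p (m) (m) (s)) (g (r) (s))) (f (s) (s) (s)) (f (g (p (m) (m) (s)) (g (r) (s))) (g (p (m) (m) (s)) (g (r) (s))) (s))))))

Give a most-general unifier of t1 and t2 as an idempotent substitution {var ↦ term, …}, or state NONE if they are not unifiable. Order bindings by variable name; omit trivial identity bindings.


{y ↦ (p (m) (m) (s)), y1 ↦ (g (p (m) (m) (s)) (g (r) (s))), y2 ↦ (m), z1 ↦ (p (f (s) (s) (s)) (h (s) (m) (m)) (g (r) (s)))}


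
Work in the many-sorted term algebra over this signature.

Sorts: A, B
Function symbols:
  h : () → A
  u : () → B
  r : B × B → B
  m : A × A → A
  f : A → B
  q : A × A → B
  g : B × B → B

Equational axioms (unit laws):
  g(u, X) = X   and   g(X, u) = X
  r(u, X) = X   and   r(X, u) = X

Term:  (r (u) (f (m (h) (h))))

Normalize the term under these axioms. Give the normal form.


1. (r (u) (f (m (h) (h))))  →  (f (m (h) (h)))

normal form = (f (m (h) (h)))


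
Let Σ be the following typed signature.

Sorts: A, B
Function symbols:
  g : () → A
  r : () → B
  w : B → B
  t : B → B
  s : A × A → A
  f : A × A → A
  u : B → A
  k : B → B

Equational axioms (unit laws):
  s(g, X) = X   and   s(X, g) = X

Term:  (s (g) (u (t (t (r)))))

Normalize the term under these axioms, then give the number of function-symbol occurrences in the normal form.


size = 4

1. (s (g) (u (t (t (r)))))  →  (u (t (t (r))))
normal form: (u (t (t (r))))


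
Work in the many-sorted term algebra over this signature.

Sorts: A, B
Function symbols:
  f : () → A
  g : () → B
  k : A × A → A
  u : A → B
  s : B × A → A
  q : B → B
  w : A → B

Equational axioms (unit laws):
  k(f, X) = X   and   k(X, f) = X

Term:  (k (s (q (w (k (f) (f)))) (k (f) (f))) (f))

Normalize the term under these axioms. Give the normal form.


normal form = (s (q (w (f))) (f))

1. (k (s (q (w (k (f) (f)))) (k (f) (f))) (f))  →  (s (q (w (k (f) (f)))) (k (f) (f)))
2. (s (q (w (k (f) (f)))) (k (f) (f)))  →  (s (q (w (f))) (k (f) (f)))
3. (s (q (w (f))) (k (f) (f)))  →  (s (q (w (f))) (f))


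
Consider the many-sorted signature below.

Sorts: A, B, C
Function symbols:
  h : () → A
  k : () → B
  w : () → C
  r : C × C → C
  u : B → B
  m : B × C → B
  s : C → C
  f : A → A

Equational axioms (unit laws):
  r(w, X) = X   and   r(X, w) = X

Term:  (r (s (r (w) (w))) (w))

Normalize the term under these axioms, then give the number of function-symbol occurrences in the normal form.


size = 2

1. (r (s (r (w) (w))) (w))  →  (s (r (w) (w)))
2. (s (r (w) (w)))  →  (s (w))
normal form: (s (w))


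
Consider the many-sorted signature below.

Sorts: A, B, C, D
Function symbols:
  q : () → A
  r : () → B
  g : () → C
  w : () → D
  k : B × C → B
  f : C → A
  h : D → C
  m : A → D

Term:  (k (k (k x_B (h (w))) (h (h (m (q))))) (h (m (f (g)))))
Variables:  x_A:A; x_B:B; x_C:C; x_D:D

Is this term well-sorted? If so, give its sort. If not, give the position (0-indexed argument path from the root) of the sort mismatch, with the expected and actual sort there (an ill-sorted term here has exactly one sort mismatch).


ill-sorted at position [0, 1, 0]: expected D, got C

      x_B : B
        (w) : D
      (h (w)) : C
    (k x_B (h (w))) : B
          (q) : A
        (m (q)) : D
      (h (m (q))) : C
    (h (h (m (q)))) : ✗ arg 0 at [0, 1, 0] has sort C, expected D
        (g) : C
      (f (g)) : A
    (m (f (g))) : D
  (h (m (f (g)))) : C


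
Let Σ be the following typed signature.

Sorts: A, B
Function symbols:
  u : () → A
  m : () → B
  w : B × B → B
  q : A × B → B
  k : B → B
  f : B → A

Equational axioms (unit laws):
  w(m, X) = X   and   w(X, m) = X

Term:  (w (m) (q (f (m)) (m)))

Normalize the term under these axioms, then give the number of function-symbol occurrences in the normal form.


1. (w (m) (q (f (m)) (m)))  →  (q (f (m)) (m))
normal form: (q (f (m)) (m))

size = 4


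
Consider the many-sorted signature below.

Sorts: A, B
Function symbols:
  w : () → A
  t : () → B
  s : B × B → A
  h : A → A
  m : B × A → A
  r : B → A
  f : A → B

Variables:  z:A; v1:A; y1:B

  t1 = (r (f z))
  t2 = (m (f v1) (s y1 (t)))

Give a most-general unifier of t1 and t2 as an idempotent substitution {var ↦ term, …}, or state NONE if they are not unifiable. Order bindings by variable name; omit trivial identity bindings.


head clash or occurs-check failure — not unifiable

NONE (not unifiable)


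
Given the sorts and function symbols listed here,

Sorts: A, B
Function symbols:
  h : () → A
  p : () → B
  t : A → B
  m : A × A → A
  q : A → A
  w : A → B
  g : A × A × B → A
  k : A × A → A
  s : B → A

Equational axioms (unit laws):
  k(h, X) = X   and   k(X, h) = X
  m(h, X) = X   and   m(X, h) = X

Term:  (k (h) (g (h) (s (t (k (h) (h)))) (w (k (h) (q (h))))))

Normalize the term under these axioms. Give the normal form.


normal form = (g (h) (s (t (h))) (w (q (h))))

1. (k (h) (g (h) (s (t (k (h) (h)))) (w (k (h) (q (h))))))  →  (g (h) (s (t (k (h) (h)))) (w (k (h) (q (h)))))
2. (g (h) (s (t (k (h) (h)))) (w (k (h) (q (h)))))  →  (g (h) (s (t (h))) (w (k (h) (q (h)))))
3. (g (h) (s (t (h))) (w (k (h) (q (h)))))  →  (g (h) (s (t (h))) (w (q (h))))


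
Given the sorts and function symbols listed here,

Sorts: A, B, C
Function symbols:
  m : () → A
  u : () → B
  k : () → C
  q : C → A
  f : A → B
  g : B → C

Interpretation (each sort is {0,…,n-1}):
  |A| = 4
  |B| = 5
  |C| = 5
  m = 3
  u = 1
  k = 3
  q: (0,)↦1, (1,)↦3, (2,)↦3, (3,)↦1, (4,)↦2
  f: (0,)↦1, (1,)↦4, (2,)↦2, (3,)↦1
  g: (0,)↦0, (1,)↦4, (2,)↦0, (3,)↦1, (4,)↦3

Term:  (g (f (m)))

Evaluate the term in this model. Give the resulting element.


value = 4

  m = 3
  (f (m)) = f(3,) = 1
  (g (f (m))) = g(1,) = 4


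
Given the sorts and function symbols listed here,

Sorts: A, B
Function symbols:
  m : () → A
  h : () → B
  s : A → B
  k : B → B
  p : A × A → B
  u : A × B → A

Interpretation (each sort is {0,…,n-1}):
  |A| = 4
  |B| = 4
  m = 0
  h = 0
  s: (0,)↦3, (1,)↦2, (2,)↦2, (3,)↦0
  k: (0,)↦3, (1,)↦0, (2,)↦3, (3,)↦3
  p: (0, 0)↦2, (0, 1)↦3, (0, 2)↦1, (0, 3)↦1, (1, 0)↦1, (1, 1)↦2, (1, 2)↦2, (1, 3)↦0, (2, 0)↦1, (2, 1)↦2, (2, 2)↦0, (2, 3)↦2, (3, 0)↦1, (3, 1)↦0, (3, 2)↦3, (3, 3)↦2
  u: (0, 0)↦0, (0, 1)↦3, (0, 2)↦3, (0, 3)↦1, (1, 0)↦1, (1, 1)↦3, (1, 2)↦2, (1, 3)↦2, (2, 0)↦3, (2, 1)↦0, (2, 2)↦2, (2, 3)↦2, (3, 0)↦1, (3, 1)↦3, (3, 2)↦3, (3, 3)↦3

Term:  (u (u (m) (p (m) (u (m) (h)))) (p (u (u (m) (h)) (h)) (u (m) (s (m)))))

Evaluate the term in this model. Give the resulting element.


  m = 0
  m = 0
  m = 0
  h = 0
  (u (m) (h)) = u(0, 0) = 0
  (p (m) (u (m) (h))) = p(0, 0) = 2
  (u (m) (p (m) (u (m) (h)))) = u(0, 2) = 3
  m = 0
  h = 0
  (u (m) (h)) = u(0, 0) = 0
  h = 0
  (u (u (m) (h)) (h)) = u(0, 0) = 0
  m = 0
  m = 0
  (s (m)) = s(0,) = 3
  (u (m) (s (m))) = u(0, 3) = 1
  (p (u (u (m) (h)) (h)) (u (m) (s (m)))) = p(0, 1) = 3
  (u (u (m) (p (m) (u (m) (h)))) (p (u (u (m) (h)) (h)) (u (m) (s (m))))) = u(3, 3) = 3

value = 3


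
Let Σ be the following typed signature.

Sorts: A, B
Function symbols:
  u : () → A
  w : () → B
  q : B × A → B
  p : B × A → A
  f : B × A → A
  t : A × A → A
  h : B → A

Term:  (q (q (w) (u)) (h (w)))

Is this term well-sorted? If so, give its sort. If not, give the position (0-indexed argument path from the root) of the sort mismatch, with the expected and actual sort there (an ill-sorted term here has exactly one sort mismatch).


    (w) : B
    (u) : A
  (q (w) (u)) : B
    (w) : B
  (h (w)) : A
(q (q (w) (u)) (h (w))) : B

well-sorted; sort = B


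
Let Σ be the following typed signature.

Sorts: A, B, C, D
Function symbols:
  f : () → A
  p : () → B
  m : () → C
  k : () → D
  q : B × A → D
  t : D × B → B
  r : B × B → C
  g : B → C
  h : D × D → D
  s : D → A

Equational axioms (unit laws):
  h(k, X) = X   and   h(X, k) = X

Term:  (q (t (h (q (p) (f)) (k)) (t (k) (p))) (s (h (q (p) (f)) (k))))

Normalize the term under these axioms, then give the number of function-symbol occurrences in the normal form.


1. (q (t (h (q (p) (f)) (k)) (t (k) (p))) (s (h (q (p) (f)) (k))))  →  (q (t (q (p) (f)) (t (k) (p))) (s (h (q (p) (f)) (k))))
2. (q (t (q (p) (f)) (t (k) (p))) (s (h (q (p) (f)) (k))))  →  (q (t (q (p) (f)) (t (k) (p))) (s (q (p) (f))))
normal form: (q (t (q (p) (f)) (t (k) (p))) (s (q (p) (f))))

size = 12


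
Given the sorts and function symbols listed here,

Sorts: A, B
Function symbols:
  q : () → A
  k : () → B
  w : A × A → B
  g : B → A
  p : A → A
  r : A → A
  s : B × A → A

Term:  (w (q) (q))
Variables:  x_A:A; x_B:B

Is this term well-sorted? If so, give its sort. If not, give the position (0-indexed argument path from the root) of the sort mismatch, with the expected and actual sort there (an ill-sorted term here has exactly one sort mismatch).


  (q) : A
  (q) : A
(w (q) (q)) : B

well-sorted; sort = B


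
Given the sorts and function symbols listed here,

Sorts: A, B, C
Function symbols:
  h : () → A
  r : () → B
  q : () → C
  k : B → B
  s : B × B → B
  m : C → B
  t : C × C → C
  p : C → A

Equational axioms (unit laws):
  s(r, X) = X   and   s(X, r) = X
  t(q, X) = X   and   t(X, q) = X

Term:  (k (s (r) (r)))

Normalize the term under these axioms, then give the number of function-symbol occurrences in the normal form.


1. (k (s (r) (r)))  →  (k (r))
normal form: (k (r))

size = 2


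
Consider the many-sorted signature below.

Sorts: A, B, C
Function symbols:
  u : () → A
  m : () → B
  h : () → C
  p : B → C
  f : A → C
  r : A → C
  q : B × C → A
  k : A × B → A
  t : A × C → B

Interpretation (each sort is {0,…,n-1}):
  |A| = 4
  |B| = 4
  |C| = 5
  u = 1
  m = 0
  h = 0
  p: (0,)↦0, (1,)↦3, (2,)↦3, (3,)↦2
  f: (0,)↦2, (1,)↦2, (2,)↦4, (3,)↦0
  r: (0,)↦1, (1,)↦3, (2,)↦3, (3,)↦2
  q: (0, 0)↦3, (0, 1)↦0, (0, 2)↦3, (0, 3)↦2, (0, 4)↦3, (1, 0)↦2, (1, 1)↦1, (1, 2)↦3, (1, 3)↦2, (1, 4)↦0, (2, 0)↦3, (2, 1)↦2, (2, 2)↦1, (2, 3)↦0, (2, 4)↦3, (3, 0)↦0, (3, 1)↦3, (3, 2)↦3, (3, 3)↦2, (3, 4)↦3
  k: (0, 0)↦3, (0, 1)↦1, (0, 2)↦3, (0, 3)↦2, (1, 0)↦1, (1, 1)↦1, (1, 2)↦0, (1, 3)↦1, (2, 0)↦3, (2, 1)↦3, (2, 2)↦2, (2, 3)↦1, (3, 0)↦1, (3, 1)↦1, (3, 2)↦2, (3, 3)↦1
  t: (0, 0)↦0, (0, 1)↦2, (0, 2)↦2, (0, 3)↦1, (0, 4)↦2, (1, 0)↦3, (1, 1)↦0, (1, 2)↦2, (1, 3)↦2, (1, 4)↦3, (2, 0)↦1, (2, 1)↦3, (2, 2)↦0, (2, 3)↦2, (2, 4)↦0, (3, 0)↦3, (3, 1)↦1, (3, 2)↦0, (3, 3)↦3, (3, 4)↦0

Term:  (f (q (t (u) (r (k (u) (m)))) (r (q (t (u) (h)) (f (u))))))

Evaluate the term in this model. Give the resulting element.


  u = 1
  u = 1
  m = 0
  (k (u) (m)) = k(1, 0) = 1
  (r (k (u) (m))) = r(1,) = 3
  (t (u) (r (k (u) (m)))) = t(1, 3) = 2
  u = 1
  h = 0
  (t (u) (h)) = t(1, 0) = 3
  u = 1
  (f (u)) = f(1,) = 2
  (q (t (u) (h)) (f (u))) = q(3, 2) = 3
  (r (q (t (u) (h)) (f (u)))) = r(3,) = 2
  (q (t (u) (r (k (u) (m)))) (r (q (t (u) (h)) (f (u))))) = q(2, 2) = 1
  (f (q (t (u) (r (k (u) (m)))) (r (q (t (u) (h)) (f (u)))))) = f(1,) = 2

value = 2


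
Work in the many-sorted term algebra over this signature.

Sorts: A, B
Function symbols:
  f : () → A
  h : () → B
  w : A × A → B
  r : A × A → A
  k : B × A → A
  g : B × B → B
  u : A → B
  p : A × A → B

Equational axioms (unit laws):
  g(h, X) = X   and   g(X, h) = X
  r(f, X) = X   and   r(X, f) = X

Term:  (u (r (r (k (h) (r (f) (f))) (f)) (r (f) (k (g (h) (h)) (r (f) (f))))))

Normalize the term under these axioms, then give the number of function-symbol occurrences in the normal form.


1. (u (r (r (k (h) (r (f) (f))) (f)) (r (f) (k (g (h) (h)) (r (f) (f))))))  →  (u (r (k (h) (r (f) (f))) (r (f) (k (g (h) (h)) (r (f) (f))))))
2. (u (r (k (h) (r (f) (f))) (r (f) (k (g (h) (h)) (r (f) (f))))))  →  (u (r (k (h) (f)) (r (f) (k (g (h) (h)) (r (f) (f))))))
3. (u (r (k (h) (f)) (r (f) (k (g (h) (h)) (r (f) (f))))))  →  (u (r (k (h) (f)) (k (g (h) (h)) (r (f) (f)))))
4. (u (r (k (h) (f)) (k (g (h) (h)) (r (f) (f)))))  →  (u (r (k (h) (f)) (k (h) (r (f) (f)))))
5. (u (r (k (h) (f)) (k (h) (r (f) (f)))))  →  (u (r (k (h) (f)) (k (h) (f))))
normal form: (u (r (k (h) (f)) (k (h) (f))))

size = 8


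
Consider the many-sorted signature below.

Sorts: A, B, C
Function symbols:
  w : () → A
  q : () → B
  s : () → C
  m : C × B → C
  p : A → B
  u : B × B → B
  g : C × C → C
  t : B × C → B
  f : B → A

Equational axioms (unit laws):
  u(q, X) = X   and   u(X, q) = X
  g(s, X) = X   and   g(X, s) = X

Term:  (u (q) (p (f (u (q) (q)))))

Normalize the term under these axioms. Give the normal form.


1. (u (q) (p (f (u (q) (q)))))  →  (p (f (u (q) (q))))
2. (p (f (u (q) (q))))  →  (p (f (q)))

normal form = (p (f (q)))


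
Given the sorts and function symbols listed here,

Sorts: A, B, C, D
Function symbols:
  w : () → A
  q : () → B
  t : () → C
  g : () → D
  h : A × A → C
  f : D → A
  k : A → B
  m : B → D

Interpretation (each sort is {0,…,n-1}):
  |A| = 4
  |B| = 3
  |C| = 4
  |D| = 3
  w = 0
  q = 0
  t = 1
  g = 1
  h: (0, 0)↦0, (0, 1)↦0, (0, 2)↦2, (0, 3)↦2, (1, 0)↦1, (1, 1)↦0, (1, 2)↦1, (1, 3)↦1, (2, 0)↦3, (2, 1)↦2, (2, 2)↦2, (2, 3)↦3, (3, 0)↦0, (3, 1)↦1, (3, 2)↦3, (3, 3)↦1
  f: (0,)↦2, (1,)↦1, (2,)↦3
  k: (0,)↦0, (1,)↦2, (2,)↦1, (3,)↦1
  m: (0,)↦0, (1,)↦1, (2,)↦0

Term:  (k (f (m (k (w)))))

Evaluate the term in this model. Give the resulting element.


  w = 0
  (k (w)) = k(0,) = 0
  (m (k (w))) = m(0,) = 0
  (f (m (k (w)))) = f(0,) = 2
  (k (f (m (k (w))))) = k(2,) = 1

value = 1


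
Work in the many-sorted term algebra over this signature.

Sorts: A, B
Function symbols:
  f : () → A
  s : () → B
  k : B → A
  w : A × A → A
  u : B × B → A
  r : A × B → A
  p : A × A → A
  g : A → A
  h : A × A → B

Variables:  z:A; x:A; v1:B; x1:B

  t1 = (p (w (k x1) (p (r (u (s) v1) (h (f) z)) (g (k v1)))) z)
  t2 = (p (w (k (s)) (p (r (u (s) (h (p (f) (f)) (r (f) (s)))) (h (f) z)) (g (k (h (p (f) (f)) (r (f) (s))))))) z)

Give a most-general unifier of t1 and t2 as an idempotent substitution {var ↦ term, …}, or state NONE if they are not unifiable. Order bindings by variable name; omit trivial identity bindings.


{v1 ↦ (h (p (f) (f)) (r (f) (s))), x1 ↦ (s)}


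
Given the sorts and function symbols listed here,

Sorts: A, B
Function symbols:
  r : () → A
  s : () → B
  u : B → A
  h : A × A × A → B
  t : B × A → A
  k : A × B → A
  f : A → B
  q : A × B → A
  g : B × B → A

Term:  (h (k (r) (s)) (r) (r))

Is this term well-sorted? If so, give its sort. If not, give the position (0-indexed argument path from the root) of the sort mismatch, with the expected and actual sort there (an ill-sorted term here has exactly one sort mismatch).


    (r) : A
    (s) : B
  (k (r) (s)) : A
  (r) : A
  (r) : A
(h (k (r) (s)) (r) (r)) : B

well-sorted; sort = B


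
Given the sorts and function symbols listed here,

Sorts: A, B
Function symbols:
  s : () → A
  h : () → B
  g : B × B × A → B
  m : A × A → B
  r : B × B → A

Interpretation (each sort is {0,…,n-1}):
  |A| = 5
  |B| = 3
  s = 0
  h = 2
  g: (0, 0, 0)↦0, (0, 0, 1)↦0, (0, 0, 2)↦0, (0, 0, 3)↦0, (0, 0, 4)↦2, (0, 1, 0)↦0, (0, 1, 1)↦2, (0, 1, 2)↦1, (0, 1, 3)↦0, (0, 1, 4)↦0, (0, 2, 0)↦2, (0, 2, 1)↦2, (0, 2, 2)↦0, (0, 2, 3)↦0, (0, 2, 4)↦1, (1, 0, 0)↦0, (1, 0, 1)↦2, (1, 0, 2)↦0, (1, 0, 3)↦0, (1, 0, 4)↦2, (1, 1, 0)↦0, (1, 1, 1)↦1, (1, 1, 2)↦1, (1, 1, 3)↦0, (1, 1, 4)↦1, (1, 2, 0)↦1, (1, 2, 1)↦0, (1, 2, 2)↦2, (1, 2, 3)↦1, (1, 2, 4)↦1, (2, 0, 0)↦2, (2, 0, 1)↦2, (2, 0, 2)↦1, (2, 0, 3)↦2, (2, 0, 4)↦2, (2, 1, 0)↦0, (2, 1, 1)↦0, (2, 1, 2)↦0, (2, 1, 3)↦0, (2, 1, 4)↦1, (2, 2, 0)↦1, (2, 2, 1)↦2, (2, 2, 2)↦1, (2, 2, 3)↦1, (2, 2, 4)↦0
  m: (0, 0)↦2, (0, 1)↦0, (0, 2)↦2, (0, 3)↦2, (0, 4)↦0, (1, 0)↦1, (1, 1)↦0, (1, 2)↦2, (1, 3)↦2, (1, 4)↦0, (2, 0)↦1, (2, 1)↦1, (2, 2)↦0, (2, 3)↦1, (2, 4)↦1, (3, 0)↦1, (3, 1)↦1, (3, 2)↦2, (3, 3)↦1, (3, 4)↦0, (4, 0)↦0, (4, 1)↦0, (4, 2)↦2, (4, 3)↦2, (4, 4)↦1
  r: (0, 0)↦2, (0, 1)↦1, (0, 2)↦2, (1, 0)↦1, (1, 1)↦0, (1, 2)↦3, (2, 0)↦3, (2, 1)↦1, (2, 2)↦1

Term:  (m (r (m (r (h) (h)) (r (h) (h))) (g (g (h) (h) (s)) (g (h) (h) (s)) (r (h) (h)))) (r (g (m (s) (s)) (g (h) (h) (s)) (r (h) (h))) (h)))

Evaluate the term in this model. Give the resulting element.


value = 2

  h = 2
  h = 2
  (r (h) (h)) = r(2, 2) = 1
  h = 2
  h = 2
  (r (h) (h)) = r(2, 2) = 1
  (m (r (h) (h)) (r (h) (h))) = m(1, 1) = 0
  h = 2
  h = 2
  s = 0
  (g (h) (h) (s)) = g(2, 2, 0) = 1
  h = 2
  h = 2
  s = 0
  (g (h) (h) (s)) = g(2, 2, 0) = 1
  h = 2
  h = 2
  (r (h) (h)) = r(2, 2) = 1
  (g (g (h) (h) (s)) (g (h) (h) (s)) (r (h) (h))) = g(1, 1, 1) = 1
  (r (m (r (h) (h)) (r (h) (h))) (g (g (h) (h) (s)) (g (h) (h) (s)) (r (h) (h)))) = r(0, 1) = 1
  s = 0
  s = 0
  (m (s) (s)) = m(0, 0) = 2
  h = 2
  h = 2
  s = 0
  (g (h) (h) (s)) = g(2, 2, 0) = 1
  h = 2
  h = 2
  (r (h) (h)) = r(2, 2) = 1
  (g (m (s) (s)) (g (h) (h) (s)) (r (h) (h))) = g(2, 1, 1) = 0
  h = 2
  (r (g (m (s) (s)) (g (h) (h) (s)) (r (h) (h))) (h)) = r(0, 2) = 2
  (m (r (m (r (h) (h)) (r (h) (h))) (g (g (h) (h) (s)) (g (h) (h) (s)) (r (h) (h)))) (r (g (m (s) (s)) (g (h) (h) (s)) (r (h) (h))) (h))) = m(1, 2) = 2
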